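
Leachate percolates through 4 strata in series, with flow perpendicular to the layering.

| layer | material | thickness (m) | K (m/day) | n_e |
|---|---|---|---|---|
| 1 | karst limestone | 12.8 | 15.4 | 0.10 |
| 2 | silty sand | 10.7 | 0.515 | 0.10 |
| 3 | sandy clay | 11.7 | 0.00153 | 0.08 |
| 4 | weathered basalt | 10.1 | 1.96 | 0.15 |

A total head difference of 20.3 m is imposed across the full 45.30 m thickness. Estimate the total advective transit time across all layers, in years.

4.97

With flow normal to the layers, continuity requires the same specific discharge q through every layer.
Σ(b_i/K_i) = 12.8/15.4 + 10.7/0.515 + 11.7/0.00153 + 10.1/1.96 = 7674 d.
q = Δh / Σ(b_i/K_i) = 20.3 / 7674 = 0.002645 m/day.
In each layer the seepage velocity is v_i = q/n_i, so the layer transit time is t_i = b_i·n_i / q:
  layer 1 (karst limestone): t_1 = 12.8 × 0.10 / 0.002645 = 483.9 d
  layer 2 (silty sand): t_2 = 10.7 × 0.10 / 0.002645 = 404.5 d
  layer 3 (sandy clay): t_3 = 11.7 × 0.08 / 0.002645 = 353.8 d
  layer 4 (weathered basalt): t_4 = 10.1 × 0.15 / 0.002645 = 572.7 d
Total t = Σ t_i = 1815 days = 4.969 years.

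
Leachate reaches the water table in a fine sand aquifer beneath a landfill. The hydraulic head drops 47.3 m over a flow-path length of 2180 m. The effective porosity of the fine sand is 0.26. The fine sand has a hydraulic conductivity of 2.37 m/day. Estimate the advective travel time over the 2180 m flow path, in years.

30.2

Hydraulic gradient i = Δh / L = 47.3 / 2180 = 0.02170.
Darcy flux q = K · i = 2.370 × 0.02170 = 0.05142 m/day.
Seepage velocity v = q / n_e = 0.05142 / 0.26 = 0.1978 m/day.
Travel time t = L / v = 2180 / 0.1978 = 11022 days = 30.18 years.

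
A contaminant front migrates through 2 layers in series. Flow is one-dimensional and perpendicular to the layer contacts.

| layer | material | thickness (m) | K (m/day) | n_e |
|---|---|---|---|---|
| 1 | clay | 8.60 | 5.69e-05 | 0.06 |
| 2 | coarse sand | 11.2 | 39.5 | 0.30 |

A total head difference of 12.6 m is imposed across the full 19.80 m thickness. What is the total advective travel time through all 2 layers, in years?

With flow normal to the layers, continuity requires the same specific discharge q through every layer.
Σ(b_i/K_i) = 8.60/5.69e-05 + 11.2/39.5 = 1.511e+05 d.
q = Δh / Σ(b_i/K_i) = 12.6 / 1.511e+05 = 8.336e-05 m/day.
In each layer the seepage velocity is v_i = q/n_i, so the layer transit time is t_i = b_i·n_i / q:
  layer 1 (clay): t_1 = 8.60 × 0.06 / 8.336e-05 = 6190 d
  layer 2 (coarse sand): t_2 = 11.2 × 0.30 / 8.336e-05 = 40305 d
Total t = Σ t_i = 46494 days = 127.3 years.

127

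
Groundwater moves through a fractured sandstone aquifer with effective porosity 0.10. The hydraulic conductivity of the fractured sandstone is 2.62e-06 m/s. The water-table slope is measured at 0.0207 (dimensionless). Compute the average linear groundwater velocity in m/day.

0.0469

Convert K: 2.62e-06 m/s × 86400 = 0.2264 m/day.
Hydraulic gradient i = 0.0207.
Darcy flux q = K · i = 0.2264 × 0.02070 = 0.004686 m/day.
Seepage velocity v = q / n_e = 0.004686 / 0.10 = 0.04686 m/day.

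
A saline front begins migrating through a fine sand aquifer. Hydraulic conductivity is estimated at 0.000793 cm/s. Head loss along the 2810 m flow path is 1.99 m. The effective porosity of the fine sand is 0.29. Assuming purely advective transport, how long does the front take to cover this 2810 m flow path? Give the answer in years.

4600

Convert K: 0.000793 cm/s × 864 = 0.6852 m/day.
Hydraulic gradient i = Δh / L = 1.99 / 2810 = 0.0007082.
Darcy flux q = K · i = 0.6852 × 0.0007082 = 0.0004852 m/day.
Seepage velocity v = q / n_e = 0.0004852 / 0.29 = 0.001673 m/day.
Travel time t = L / v = 2810 / 0.001673 = 1.679e+06 days = 4598 years.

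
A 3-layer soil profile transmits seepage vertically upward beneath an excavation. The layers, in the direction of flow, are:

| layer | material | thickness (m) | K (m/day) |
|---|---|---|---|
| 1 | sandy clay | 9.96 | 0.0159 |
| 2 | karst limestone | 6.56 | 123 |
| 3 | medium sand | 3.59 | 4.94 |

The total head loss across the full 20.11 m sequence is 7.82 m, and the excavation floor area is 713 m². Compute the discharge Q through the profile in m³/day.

Flow is perpendicular to layering, so the layers act in series and the equivalent K is the thickness-weighted harmonic mean.
Total thickness L = 9.96 + 6.56 + 3.59 = 20.11 m.
Σ(b_i/K_i) = 9.96/0.0159 + 6.56/123 + 3.59/4.94 = 627.2 d.
K_eq = L / Σ(b_i/K_i) = 20.11 / 627.2 = 0.03206 m/day.
Q = K_eq · A · (Δh/L) = 0.03206 × 713 × (7.82/20.11) = 8.890 m³/day.

8.89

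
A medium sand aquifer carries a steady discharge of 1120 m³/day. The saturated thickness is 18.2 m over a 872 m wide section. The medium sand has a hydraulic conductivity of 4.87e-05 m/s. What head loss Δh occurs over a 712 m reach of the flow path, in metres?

Convert K: 4.87e-05 m/s × 86400 = 4.208 m/day.
Cross-sectional area A = 872 × 18.2 = 15870 m².
From Q = K·A·i, i = Q / (K·A) = 1120 / (4.208 × 15870) = 0.01677.
Head loss Δh = i · L = 0.01677 × 712 = 11.94 m.

11.9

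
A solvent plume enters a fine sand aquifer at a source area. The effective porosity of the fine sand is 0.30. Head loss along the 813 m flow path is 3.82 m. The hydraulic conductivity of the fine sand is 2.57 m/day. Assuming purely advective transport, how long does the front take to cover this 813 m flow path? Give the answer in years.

55.3

Hydraulic gradient i = Δh / L = 3.82 / 813 = 0.004699.
Darcy flux q = K · i = 2.570 × 0.004699 = 0.01208 m/day.
Seepage velocity v = q / n_e = 0.01208 / 0.30 = 0.04025 m/day.
Travel time t = L / v = 813 / 0.04025 = 20198 days = 55.30 years.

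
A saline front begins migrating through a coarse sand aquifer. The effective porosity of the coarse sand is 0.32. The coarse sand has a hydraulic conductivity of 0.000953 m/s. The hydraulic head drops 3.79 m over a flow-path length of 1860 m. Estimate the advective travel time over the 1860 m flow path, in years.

Convert K: 0.000953 m/s × 86400 = 82.34 m/day.
Hydraulic gradient i = Δh / L = 3.79 / 1860 = 0.002038.
Darcy flux q = K · i = 82.34 × 0.002038 = 0.1678 m/day.
Seepage velocity v = q / n_e = 0.1678 / 0.32 = 0.5243 m/day.
Travel time t = L / v = 1860 / 0.5243 = 3548 days = 9.713 years.

9.71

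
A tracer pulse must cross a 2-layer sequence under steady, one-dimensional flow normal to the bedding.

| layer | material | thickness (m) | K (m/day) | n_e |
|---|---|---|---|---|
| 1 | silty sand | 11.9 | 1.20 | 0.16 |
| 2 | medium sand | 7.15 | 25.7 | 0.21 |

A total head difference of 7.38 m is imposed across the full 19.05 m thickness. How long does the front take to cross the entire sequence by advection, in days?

4.70

With flow normal to the layers, continuity requires the same specific discharge q through every layer.
Σ(b_i/K_i) = 11.9/1.20 + 7.15/25.7 = 10.19 d.
q = Δh / Σ(b_i/K_i) = 7.38 / 10.19 = 0.7239 m/day.
In each layer the seepage velocity is v_i = q/n_i, so the layer transit time is t_i = b_i·n_i / q:
  layer 1 (silty sand): t_1 = 11.9 × 0.16 / 0.7239 = 2.630 d
  layer 2 (medium sand): t_2 = 7.15 × 0.21 / 0.7239 = 2.074 d
Total t = Σ t_i = 4.704 days.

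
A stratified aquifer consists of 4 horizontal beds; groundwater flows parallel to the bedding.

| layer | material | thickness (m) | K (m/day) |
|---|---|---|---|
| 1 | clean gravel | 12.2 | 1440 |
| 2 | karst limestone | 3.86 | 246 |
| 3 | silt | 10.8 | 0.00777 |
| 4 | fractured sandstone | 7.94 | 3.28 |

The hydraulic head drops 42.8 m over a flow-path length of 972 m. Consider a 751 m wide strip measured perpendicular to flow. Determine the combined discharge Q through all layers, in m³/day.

613000

Flow is parallel to layering, so each bed carries its own Darcy discharge and the transmissivities add.
Σ(K_i·b_i) = 1440×12.2 + 246×3.86 + 0.00777×10.8 + 3.28×7.94 = 18544 m²/day.
Hydraulic gradient i = Δh / L = 42.8 / 972 = 0.04403.
Q = Σ(K_i·b_i) · W · i = 18544 × 751 × 0.04403 = 6.132e+05 m³/day.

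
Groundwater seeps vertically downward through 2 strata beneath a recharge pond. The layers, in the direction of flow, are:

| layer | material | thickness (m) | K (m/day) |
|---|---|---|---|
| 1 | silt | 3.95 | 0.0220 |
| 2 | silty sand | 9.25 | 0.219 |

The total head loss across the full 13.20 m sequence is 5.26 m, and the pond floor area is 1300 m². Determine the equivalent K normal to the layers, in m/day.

0.0595

Flow is perpendicular to layering, so the layers act in series and the equivalent K is the thickness-weighted harmonic mean.
Total thickness L = 3.95 + 9.25 = 13.20 m.
Σ(b_i/K_i) = 3.95/0.0220 + 9.25/0.219 = 221.8 d.
K_eq = L / Σ(b_i/K_i) = 13.20 / 221.8 = 0.05952 m/day.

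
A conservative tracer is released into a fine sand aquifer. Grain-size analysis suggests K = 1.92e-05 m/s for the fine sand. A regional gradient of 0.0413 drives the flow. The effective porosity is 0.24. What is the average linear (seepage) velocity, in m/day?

0.285

Convert K: 1.92e-05 m/s × 86400 = 1.659 m/day.
Hydraulic gradient i = 0.0413.
Darcy flux q = K · i = 1.659 × 0.04130 = 0.06851 m/day.
Seepage velocity v = q / n_e = 0.06851 / 0.24 = 0.2855 m/day.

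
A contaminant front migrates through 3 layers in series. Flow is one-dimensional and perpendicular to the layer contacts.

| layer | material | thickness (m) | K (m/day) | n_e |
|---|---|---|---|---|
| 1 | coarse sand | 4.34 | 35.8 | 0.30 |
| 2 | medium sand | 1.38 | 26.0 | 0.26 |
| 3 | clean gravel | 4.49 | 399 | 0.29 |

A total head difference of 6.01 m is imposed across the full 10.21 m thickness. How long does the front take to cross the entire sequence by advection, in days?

0.0915

With flow normal to the layers, continuity requires the same specific discharge q through every layer.
Σ(b_i/K_i) = 4.34/35.8 + 1.38/26.0 + 4.49/399 = 0.1856 d.
q = Δh / Σ(b_i/K_i) = 6.01 / 0.1856 = 32.39 m/day.
In each layer the seepage velocity is v_i = q/n_i, so the layer transit time is t_i = b_i·n_i / q:
  layer 1 (coarse sand): t_1 = 4.34 × 0.30 / 32.39 = 0.04020 d
  layer 2 (medium sand): t_2 = 1.38 × 0.26 / 32.39 = 0.01108 d
  layer 3 (clean gravel): t_3 = 4.49 × 0.29 / 32.39 = 0.04020 d
Total t = Σ t_i = 0.09148 days.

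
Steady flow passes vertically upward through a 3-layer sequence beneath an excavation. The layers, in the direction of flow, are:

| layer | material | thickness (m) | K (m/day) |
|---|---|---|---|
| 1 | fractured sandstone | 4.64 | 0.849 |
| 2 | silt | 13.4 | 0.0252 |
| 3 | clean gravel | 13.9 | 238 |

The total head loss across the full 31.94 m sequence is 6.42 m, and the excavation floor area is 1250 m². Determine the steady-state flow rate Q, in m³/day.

Flow is perpendicular to layering, so the layers act in series and the equivalent K is the thickness-weighted harmonic mean.
Total thickness L = 4.64 + 13.4 + 13.9 = 31.94 m.
Σ(b_i/K_i) = 4.64/0.849 + 13.4/0.0252 + 13.9/238 = 537.3 d.
K_eq = L / Σ(b_i/K_i) = 31.94 / 537.3 = 0.05945 m/day.
Q = K_eq · A · (Δh/L) = 0.05945 × 1250 × (6.42/31.94) = 14.94 m³/day.

14.9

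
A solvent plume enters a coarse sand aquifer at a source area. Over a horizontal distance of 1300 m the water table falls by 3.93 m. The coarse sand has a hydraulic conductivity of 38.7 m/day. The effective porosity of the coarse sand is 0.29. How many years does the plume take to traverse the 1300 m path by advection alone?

Hydraulic gradient i = Δh / L = 3.93 / 1300 = 0.003023.
Darcy flux q = K · i = 38.70 × 0.003023 = 0.1170 m/day.
Seepage velocity v = q / n_e = 0.1170 / 0.29 = 0.4034 m/day.
Travel time t = L / v = 1300 / 0.4034 = 3222 days = 8.822 years.

8.82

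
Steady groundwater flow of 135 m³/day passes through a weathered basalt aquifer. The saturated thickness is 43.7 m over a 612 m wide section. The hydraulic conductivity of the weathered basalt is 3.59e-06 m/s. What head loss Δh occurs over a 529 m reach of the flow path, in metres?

8.61

Convert K: 3.59e-06 m/s × 86400 = 0.3102 m/day.
Cross-sectional area A = 612 × 43.7 = 26744 m².
From Q = K·A·i, i = Q / (K·A) = 135 / (0.3102 × 26744) = 0.01627.
Head loss Δh = i · L = 0.01627 × 529 = 8.609 m.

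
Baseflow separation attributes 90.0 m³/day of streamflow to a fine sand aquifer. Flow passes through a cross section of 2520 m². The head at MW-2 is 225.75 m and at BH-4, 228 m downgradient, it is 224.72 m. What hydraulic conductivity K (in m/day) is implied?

Hydraulic gradient i = (225.75 − 224.72) / 228 = 1.03 / 228 = 0.004518.
From Q = K·A·i, K = Q / (A·i) = 90.0 / (2520 × 0.004518) = 7.906 m/day.

7.91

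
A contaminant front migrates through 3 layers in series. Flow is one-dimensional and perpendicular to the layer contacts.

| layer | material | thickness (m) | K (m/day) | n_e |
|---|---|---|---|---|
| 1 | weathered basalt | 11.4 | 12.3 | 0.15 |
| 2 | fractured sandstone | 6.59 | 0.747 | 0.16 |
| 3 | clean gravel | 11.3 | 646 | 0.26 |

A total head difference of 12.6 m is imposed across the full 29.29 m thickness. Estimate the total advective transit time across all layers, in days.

4.42

With flow normal to the layers, continuity requires the same specific discharge q through every layer.
Σ(b_i/K_i) = 11.4/12.3 + 6.59/0.747 + 11.3/646 = 9.766 d.
q = Δh / Σ(b_i/K_i) = 12.6 / 9.766 = 1.290 m/day.
In each layer the seepage velocity is v_i = q/n_i, so the layer transit time is t_i = b_i·n_i / q:
  layer 1 (weathered basalt): t_1 = 11.4 × 0.15 / 1.290 = 1.325 d
  layer 2 (fractured sandstone): t_2 = 6.59 × 0.16 / 1.290 = 0.8173 d
  layer 3 (clean gravel): t_3 = 11.3 × 0.26 / 1.290 = 2.277 d
Total t = Σ t_i = 4.420 days.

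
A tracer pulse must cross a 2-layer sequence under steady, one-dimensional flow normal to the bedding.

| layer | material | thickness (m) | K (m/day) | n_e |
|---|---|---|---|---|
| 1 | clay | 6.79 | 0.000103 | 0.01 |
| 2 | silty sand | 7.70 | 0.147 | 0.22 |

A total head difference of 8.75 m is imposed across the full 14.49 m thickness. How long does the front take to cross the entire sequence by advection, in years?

36.4

With flow normal to the layers, continuity requires the same specific discharge q through every layer.
Σ(b_i/K_i) = 6.79/0.000103 + 7.70/0.147 = 65975 d.
q = Δh / Σ(b_i/K_i) = 8.75 / 65975 = 0.0001326 m/day.
In each layer the seepage velocity is v_i = q/n_i, so the layer transit time is t_i = b_i·n_i / q:
  layer 1 (clay): t_1 = 6.79 × 0.01 / 0.0001326 = 512.0 d
  layer 2 (silty sand): t_2 = 7.70 × 0.22 / 0.0001326 = 12773 d
Total t = Σ t_i = 13285 days = 36.37 years.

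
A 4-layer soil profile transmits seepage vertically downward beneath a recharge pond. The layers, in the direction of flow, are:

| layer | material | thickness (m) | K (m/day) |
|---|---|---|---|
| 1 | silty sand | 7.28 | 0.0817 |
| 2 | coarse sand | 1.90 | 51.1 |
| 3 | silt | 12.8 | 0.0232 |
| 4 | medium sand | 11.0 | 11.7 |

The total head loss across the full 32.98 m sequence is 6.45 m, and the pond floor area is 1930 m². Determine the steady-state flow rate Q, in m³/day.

19.4

Flow is perpendicular to layering, so the layers act in series and the equivalent K is the thickness-weighted harmonic mean.
Total thickness L = 7.28 + 1.90 + 12.8 + 11.0 = 32.98 m.
Σ(b_i/K_i) = 7.28/0.0817 + 1.90/51.1 + 12.8/0.0232 + 11.0/11.7 = 641.8 d.
K_eq = L / Σ(b_i/K_i) = 32.98 / 641.8 = 0.05139 m/day.
Q = K_eq · A · (Δh/L) = 0.05139 × 1930 × (6.45/32.98) = 19.40 m³/day.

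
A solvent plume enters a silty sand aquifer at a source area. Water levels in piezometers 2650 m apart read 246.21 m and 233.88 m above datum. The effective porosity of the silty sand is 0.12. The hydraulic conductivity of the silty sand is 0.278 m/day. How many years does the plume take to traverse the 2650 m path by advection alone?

673

Hydraulic gradient i = (246.21 − 233.88) / 2650 = 12.33 / 2650 = 0.004653.
Darcy flux q = K · i = 0.2780 × 0.004653 = 0.001293 m/day.
Seepage velocity v = q / n_e = 0.001293 / 0.12 = 0.01078 m/day.
Travel time t = L / v = 2650 / 0.01078 = 2.458e+05 days = 673.1 years.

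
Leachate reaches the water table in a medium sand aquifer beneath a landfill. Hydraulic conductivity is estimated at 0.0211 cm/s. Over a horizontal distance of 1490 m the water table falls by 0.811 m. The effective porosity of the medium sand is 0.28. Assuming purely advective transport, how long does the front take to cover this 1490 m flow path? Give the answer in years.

115

Convert K: 0.0211 cm/s × 864 = 18.23 m/day.
Hydraulic gradient i = Δh / L = 0.811 / 1490 = 0.0005443.
Darcy flux q = K · i = 18.23 × 0.0005443 = 0.009923 m/day.
Seepage velocity v = q / n_e = 0.009923 / 0.28 = 0.03544 m/day.
Travel time t = L / v = 1490 / 0.03544 = 42045 days = 115.1 years.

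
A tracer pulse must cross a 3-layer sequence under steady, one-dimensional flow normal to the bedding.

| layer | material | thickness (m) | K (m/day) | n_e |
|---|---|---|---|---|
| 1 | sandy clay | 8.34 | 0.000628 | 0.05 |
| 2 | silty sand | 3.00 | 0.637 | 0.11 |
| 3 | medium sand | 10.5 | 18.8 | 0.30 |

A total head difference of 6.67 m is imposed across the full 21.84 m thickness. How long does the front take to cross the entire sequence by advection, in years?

With flow normal to the layers, continuity requires the same specific discharge q through every layer.
Σ(b_i/K_i) = 8.34/0.000628 + 3.00/0.637 + 10.5/18.8 = 13286 d.
q = Δh / Σ(b_i/K_i) = 6.67 / 13286 = 0.0005021 m/day.
In each layer the seepage velocity is v_i = q/n_i, so the layer transit time is t_i = b_i·n_i / q:
  layer 1 (sandy clay): t_1 = 8.34 × 0.05 / 0.0005021 = 830.6 d
  layer 2 (silty sand): t_2 = 3.00 × 0.11 / 0.0005021 = 657.3 d
  layer 3 (medium sand): t_3 = 10.5 × 0.30 / 0.0005021 = 6274 d
Total t = Σ t_i = 7762 days = 21.25 years.

21.3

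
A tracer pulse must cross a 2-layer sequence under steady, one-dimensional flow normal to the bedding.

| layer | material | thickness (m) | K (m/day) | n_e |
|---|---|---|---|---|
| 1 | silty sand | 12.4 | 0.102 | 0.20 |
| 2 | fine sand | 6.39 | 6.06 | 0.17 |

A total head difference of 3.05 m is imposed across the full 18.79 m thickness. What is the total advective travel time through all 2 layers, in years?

0.393

With flow normal to the layers, continuity requires the same specific discharge q through every layer.
Σ(b_i/K_i) = 12.4/0.102 + 6.39/6.06 = 122.6 d.
q = Δh / Σ(b_i/K_i) = 3.05 / 122.6 = 0.02487 m/day.
In each layer the seepage velocity is v_i = q/n_i, so the layer transit time is t_i = b_i·n_i / q:
  layer 1 (silty sand): t_1 = 12.4 × 0.20 / 0.02487 = 99.71 d
  layer 2 (fine sand): t_2 = 6.39 × 0.17 / 0.02487 = 43.67 d
Total t = Σ t_i = 143.4 days = 0.3926 years.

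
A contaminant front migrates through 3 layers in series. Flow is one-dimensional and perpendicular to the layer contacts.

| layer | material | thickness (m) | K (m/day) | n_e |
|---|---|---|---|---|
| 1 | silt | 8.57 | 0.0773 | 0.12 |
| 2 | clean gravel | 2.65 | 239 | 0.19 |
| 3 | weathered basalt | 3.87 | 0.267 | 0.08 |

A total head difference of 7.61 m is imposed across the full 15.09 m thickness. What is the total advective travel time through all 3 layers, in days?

With flow normal to the layers, continuity requires the same specific discharge q through every layer.
Σ(b_i/K_i) = 8.57/0.0773 + 2.65/239 + 3.87/0.267 = 125.4 d.
q = Δh / Σ(b_i/K_i) = 7.61 / 125.4 = 0.06070 m/day.
In each layer the seepage velocity is v_i = q/n_i, so the layer transit time is t_i = b_i·n_i / q:
  layer 1 (silt): t_1 = 8.57 × 0.12 / 0.06070 = 16.94 d
  layer 2 (clean gravel): t_2 = 2.65 × 0.19 / 0.06070 = 8.295 d
  layer 3 (weathered basalt): t_3 = 3.87 × 0.08 / 0.06070 = 5.101 d
Total t = Σ t_i = 30.34 days.

30.3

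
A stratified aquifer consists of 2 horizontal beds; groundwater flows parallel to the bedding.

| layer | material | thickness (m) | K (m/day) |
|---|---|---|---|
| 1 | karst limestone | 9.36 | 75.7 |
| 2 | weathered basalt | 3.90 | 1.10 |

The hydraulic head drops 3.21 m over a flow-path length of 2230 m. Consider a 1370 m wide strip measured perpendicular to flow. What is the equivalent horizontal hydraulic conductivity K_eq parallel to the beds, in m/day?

Flow is parallel to layering, so each bed carries its own Darcy discharge and the transmissivities add.
Σ(K_i·b_i) = 75.7×9.36 + 1.10×3.90 = 712.8 m²/day.
Total thickness b = 13.26 m, so K_eq = Σ(K_i·b_i)/b = 53.76 m/day.

53.8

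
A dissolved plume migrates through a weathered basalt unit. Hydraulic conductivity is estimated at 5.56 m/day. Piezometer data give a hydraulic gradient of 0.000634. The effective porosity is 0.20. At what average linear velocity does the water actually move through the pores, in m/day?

Hydraulic gradient i = 0.000634.
Darcy flux q = K · i = 5.560 × 0.0006340 = 0.003525 m/day.
Seepage velocity v = q / n_e = 0.003525 / 0.20 = 0.01763 m/day.

0.0176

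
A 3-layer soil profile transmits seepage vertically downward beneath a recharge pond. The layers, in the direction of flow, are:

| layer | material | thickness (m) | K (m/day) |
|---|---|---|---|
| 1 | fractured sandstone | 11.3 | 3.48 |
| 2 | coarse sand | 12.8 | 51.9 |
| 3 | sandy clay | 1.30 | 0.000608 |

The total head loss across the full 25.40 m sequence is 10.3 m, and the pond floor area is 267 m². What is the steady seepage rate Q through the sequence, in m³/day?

1.28

Flow is perpendicular to layering, so the layers act in series and the equivalent K is the thickness-weighted harmonic mean.
Total thickness L = 11.3 + 12.8 + 1.30 = 25.40 m.
Σ(b_i/K_i) = 11.3/3.48 + 12.8/51.9 + 1.30/0.000608 = 2142 d.
K_eq = L / Σ(b_i/K_i) = 25.40 / 2142 = 0.01186 m/day.
Q = K_eq · A · (Δh/L) = 0.01186 × 267 × (10.3/25.40) = 1.284 m³/day.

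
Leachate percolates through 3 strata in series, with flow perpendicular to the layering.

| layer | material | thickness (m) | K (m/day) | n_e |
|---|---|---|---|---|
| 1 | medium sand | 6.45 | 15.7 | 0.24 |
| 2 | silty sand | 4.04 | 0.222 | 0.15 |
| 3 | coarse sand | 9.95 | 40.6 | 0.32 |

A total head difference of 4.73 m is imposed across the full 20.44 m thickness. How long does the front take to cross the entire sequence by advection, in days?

21.3

With flow normal to the layers, continuity requires the same specific discharge q through every layer.
Σ(b_i/K_i) = 6.45/15.7 + 4.04/0.222 + 9.95/40.6 = 18.85 d.
q = Δh / Σ(b_i/K_i) = 4.73 / 18.85 = 0.2509 m/day.
In each layer the seepage velocity is v_i = q/n_i, so the layer transit time is t_i = b_i·n_i / q:
  layer 1 (medium sand): t_1 = 6.45 × 0.24 / 0.2509 = 6.170 d
  layer 2 (silty sand): t_2 = 4.04 × 0.15 / 0.2509 = 2.416 d
  layer 3 (coarse sand): t_3 = 9.95 × 0.32 / 0.2509 = 12.69 d
Total t = Σ t_i = 21.28 days.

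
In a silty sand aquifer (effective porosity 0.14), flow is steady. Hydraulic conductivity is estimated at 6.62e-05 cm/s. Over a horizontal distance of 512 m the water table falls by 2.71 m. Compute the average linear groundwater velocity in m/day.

0.00216

Convert K: 6.62e-05 cm/s × 864 = 0.05720 m/day.
Hydraulic gradient i = Δh / L = 2.71 / 512 = 0.005293.
Darcy flux q = K · i = 0.05720 × 0.005293 = 0.0003027 m/day.
Seepage velocity v = q / n_e = 0.0003027 / 0.14 = 0.002162 m/day.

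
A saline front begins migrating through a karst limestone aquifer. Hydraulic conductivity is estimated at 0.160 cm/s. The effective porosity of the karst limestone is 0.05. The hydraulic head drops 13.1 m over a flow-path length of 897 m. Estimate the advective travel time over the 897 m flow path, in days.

22.2

Convert K: 0.160 cm/s × 864 = 138.2 m/day.
Hydraulic gradient i = Δh / L = 13.1 / 897 = 0.01460.
Darcy flux q = K · i = 138.2 × 0.01460 = 2.019 m/day.
Seepage velocity v = q / n_e = 2.019 / 0.05 = 40.38 m/day.
Travel time t = L / v = 897 / 40.38 = 22.22 days.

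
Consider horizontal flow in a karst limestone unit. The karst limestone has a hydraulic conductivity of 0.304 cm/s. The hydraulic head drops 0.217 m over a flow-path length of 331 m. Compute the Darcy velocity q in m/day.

0.172

Convert K: 0.304 cm/s × 864 = 262.7 m/day.
Hydraulic gradient i = Δh / L = 0.217 / 331 = 0.0006556.
Specific discharge q = K · i = 262.7 × 0.0006556 = 0.1722 m/day.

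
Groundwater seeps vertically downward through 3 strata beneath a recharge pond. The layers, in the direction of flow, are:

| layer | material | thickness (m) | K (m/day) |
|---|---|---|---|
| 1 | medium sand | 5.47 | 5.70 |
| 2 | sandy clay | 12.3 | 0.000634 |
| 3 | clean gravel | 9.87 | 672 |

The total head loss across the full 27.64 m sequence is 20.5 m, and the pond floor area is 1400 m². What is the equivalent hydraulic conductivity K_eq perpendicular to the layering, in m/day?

Flow is perpendicular to layering, so the layers act in series and the equivalent K is the thickness-weighted harmonic mean.
Total thickness L = 5.47 + 12.3 + 9.87 = 27.64 m.
Σ(b_i/K_i) = 5.47/5.70 + 12.3/0.000634 + 9.87/672 = 19402 d.
K_eq = L / Σ(b_i/K_i) = 27.64 / 19402 = 0.001425 m/day.

0.00142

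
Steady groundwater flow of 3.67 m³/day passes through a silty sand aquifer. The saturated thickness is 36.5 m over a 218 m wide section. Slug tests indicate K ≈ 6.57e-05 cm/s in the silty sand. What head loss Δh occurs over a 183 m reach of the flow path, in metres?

Convert K: 6.57e-05 cm/s × 864 = 0.05676 m/day.
Cross-sectional area A = 218 × 36.5 = 7957 m².
From Q = K·A·i, i = Q / (K·A) = 3.67 / (0.05676 × 7957) = 0.008125.
Head loss Δh = i · L = 0.008125 × 183 = 1.487 m.

1.49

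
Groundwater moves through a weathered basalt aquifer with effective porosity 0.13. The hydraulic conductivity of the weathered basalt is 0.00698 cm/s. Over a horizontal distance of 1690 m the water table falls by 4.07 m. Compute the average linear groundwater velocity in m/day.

0.112

Convert K: 0.00698 cm/s × 864 = 6.031 m/day.
Hydraulic gradient i = Δh / L = 4.07 / 1690 = 0.002408.
Darcy flux q = K · i = 6.031 × 0.002408 = 0.01452 m/day.
Seepage velocity v = q / n_e = 0.01452 / 0.13 = 0.1117 m/day.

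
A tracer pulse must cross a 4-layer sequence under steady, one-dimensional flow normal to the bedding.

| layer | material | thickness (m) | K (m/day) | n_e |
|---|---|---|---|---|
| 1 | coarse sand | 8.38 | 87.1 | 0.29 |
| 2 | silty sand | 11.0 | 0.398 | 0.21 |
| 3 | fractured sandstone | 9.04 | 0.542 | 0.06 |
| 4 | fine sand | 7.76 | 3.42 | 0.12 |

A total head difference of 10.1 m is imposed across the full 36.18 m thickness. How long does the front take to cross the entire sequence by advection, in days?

28.7

With flow normal to the layers, continuity requires the same specific discharge q through every layer.
Σ(b_i/K_i) = 8.38/87.1 + 11.0/0.398 + 9.04/0.542 + 7.76/3.42 = 46.68 d.
q = Δh / Σ(b_i/K_i) = 10.1 / 46.68 = 0.2164 m/day.
In each layer the seepage velocity is v_i = q/n_i, so the layer transit time is t_i = b_i·n_i / q:
  layer 1 (coarse sand): t_1 = 8.38 × 0.29 / 0.2164 = 11.23 d
  layer 2 (silty sand): t_2 = 11.0 × 0.21 / 0.2164 = 10.68 d
  layer 3 (fractured sandstone): t_3 = 9.04 × 0.06 / 0.2164 = 2.507 d
  layer 4 (fine sand): t_4 = 7.76 × 0.12 / 0.2164 = 4.304 d
Total t = Σ t_i = 28.72 days.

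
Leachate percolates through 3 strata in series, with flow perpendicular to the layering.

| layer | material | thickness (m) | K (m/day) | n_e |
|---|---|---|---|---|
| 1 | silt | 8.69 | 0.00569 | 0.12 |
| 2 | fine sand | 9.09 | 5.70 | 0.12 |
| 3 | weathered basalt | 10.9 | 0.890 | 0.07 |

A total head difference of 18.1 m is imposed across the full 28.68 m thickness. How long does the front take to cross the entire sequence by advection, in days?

With flow normal to the layers, continuity requires the same specific discharge q through every layer.
Σ(b_i/K_i) = 8.69/0.00569 + 9.09/5.70 + 10.9/0.890 = 1541 d.
q = Δh / Σ(b_i/K_i) = 18.1 / 1541 = 0.01174 m/day.
In each layer the seepage velocity is v_i = q/n_i, so the layer transit time is t_i = b_i·n_i / q:
  layer 1 (silt): t_1 = 8.69 × 0.12 / 0.01174 = 88.79 d
  layer 2 (fine sand): t_2 = 9.09 × 0.12 / 0.01174 = 92.87 d
  layer 3 (weathered basalt): t_3 = 10.9 × 0.07 / 0.01174 = 64.96 d
Total t = Σ t_i = 246.6 days.

247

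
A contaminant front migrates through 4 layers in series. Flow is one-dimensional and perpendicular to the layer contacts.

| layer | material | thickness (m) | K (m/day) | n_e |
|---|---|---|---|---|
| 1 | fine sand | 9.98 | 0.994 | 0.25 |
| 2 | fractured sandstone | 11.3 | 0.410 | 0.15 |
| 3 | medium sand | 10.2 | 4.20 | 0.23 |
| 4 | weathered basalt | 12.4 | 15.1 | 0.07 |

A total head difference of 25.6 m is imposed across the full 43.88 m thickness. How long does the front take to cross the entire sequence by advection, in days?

11.8

With flow normal to the layers, continuity requires the same specific discharge q through every layer.
Σ(b_i/K_i) = 9.98/0.994 + 11.3/0.410 + 10.2/4.20 + 12.4/15.1 = 40.85 d.
q = Δh / Σ(b_i/K_i) = 25.6 / 40.85 = 0.6267 m/day.
In each layer the seepage velocity is v_i = q/n_i, so the layer transit time is t_i = b_i·n_i / q:
  layer 1 (fine sand): t_1 = 9.98 × 0.25 / 0.6267 = 3.981 d
  layer 2 (fractured sandstone): t_2 = 11.3 × 0.15 / 0.6267 = 2.705 d
  layer 3 (medium sand): t_3 = 10.2 × 0.23 / 0.6267 = 3.744 d
  layer 4 (weathered basalt): t_4 = 12.4 × 0.07 / 0.6267 = 1.385 d
Total t = Σ t_i = 11.81 days.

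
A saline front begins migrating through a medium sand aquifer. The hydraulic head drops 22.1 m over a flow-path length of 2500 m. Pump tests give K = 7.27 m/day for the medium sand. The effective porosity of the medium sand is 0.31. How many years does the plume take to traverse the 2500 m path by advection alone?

33.0

Hydraulic gradient i = Δh / L = 22.1 / 2500 = 0.008840.
Darcy flux q = K · i = 7.270 × 0.008840 = 0.06427 m/day.
Seepage velocity v = q / n_e = 0.06427 / 0.31 = 0.2073 m/day.
Travel time t = L / v = 2500 / 0.2073 = 12059 days = 33.02 years.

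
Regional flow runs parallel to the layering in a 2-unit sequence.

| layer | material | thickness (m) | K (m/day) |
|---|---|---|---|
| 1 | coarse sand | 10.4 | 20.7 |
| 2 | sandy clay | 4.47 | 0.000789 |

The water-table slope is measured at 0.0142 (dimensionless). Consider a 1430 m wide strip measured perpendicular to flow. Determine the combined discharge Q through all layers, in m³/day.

Flow is parallel to layering, so each bed carries its own Darcy discharge and the transmissivities add.
Σ(K_i·b_i) = 20.7×10.4 + 0.000789×4.47 = 215.3 m²/day.
Hydraulic gradient i = 0.0142.
Q = Σ(K_i·b_i) · W · i = 215.3 × 1430 × 0.01420 = 4372 m³/day.

4370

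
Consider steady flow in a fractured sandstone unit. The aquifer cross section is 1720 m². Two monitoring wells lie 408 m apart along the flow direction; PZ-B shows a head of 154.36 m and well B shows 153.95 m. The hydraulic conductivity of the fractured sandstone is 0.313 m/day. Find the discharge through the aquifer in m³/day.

0.541

Hydraulic gradient i = (154.36 − 153.95) / 408 = 0.41 / 408 = 0.001005.
Darcy's law: Q = K · A · i = 0.3130 × 1720 × 0.001005 = 0.5410 m³/day.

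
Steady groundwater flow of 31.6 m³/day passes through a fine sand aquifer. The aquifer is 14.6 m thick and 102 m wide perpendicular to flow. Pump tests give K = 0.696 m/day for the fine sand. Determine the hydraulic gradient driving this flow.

0.0305

Cross-sectional area A = 102 × 14.6 = 1489 m².
From Q = K·A·i, i = Q / (K·A) = 31.6 / (0.6960 × 1489) = 0.03049.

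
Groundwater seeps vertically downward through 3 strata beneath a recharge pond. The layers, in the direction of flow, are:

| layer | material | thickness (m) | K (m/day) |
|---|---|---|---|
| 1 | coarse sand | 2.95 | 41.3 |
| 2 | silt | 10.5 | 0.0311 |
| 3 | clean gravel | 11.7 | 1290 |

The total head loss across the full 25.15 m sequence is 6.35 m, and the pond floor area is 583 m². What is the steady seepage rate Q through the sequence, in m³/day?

11.0

Flow is perpendicular to layering, so the layers act in series and the equivalent K is the thickness-weighted harmonic mean.
Total thickness L = 2.95 + 10.5 + 11.7 = 25.15 m.
Σ(b_i/K_i) = 2.95/41.3 + 10.5/0.0311 + 11.7/1290 = 337.7 d.
K_eq = L / Σ(b_i/K_i) = 25.15 / 337.7 = 0.07447 m/day.
Q = K_eq · A · (Δh/L) = 0.07447 × 583 × (6.35/25.15) = 10.96 m³/day.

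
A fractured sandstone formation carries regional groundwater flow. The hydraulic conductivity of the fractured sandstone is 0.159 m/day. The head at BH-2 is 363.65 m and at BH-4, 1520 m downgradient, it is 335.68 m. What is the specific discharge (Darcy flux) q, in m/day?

0.00293

Hydraulic gradient i = (363.65 − 335.68) / 1520 = 27.97 / 1520 = 0.01840.
Specific discharge q = K · i = 0.1590 × 0.01840 = 0.002926 m/day.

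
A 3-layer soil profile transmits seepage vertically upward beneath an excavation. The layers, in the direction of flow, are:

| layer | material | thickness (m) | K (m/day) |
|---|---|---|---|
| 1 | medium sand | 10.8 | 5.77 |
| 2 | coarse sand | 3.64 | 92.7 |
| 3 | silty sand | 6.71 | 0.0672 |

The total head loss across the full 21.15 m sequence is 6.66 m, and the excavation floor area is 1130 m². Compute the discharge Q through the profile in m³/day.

74.0

Flow is perpendicular to layering, so the layers act in series and the equivalent K is the thickness-weighted harmonic mean.
Total thickness L = 10.8 + 3.64 + 6.71 = 21.15 m.
Σ(b_i/K_i) = 10.8/5.77 + 3.64/92.7 + 6.71/0.0672 = 101.8 d.
K_eq = L / Σ(b_i/K_i) = 21.15 / 101.8 = 0.2078 m/day.
Q = K_eq · A · (Δh/L) = 0.2078 × 1130 × (6.66/21.15) = 73.95 m³/day.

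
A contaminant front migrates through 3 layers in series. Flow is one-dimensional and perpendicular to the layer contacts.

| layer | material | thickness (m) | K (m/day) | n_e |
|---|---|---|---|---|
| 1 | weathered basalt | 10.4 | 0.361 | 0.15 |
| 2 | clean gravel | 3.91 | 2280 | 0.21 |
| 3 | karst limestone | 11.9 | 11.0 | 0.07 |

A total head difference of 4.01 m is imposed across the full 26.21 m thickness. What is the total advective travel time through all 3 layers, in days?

24.0

With flow normal to the layers, continuity requires the same specific discharge q through every layer.
Σ(b_i/K_i) = 10.4/0.361 + 3.91/2280 + 11.9/11.0 = 29.89 d.
q = Δh / Σ(b_i/K_i) = 4.01 / 29.89 = 0.1341 m/day.
In each layer the seepage velocity is v_i = q/n_i, so the layer transit time is t_i = b_i·n_i / q:
  layer 1 (weathered basalt): t_1 = 10.4 × 0.15 / 0.1341 = 11.63 d
  layer 2 (clean gravel): t_2 = 3.91 × 0.21 / 0.1341 = 6.121 d
  layer 3 (karst limestone): t_3 = 11.9 × 0.07 / 0.1341 = 6.210 d
Total t = Σ t_i = 23.96 days.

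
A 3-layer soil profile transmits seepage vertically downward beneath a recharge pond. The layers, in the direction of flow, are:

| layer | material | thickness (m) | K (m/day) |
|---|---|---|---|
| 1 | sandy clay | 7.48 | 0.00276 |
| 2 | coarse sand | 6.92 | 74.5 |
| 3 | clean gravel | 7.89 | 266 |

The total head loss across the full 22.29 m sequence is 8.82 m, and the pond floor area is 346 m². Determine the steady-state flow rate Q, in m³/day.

Flow is perpendicular to layering, so the layers act in series and the equivalent K is the thickness-weighted harmonic mean.
Total thickness L = 7.48 + 6.92 + 7.89 = 22.29 m.
Σ(b_i/K_i) = 7.48/0.00276 + 6.92/74.5 + 7.89/266 = 2710 d.
K_eq = L / Σ(b_i/K_i) = 22.29 / 2710 = 0.008224 m/day.
Q = K_eq · A · (Δh/L) = 0.008224 × 346 × (8.82/22.29) = 1.126 m³/day.

1.13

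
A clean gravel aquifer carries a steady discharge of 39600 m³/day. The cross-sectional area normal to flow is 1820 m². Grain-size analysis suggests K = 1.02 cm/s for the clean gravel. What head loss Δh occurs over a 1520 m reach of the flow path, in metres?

Convert K: 1.02 cm/s × 864 = 881.3 m/day.
From Q = K·A·i, i = Q / (K·A) = 39600 / (881.3 × 1820) = 0.02469.
Head loss Δh = i · L = 0.02469 × 1520 = 37.53 m.

37.5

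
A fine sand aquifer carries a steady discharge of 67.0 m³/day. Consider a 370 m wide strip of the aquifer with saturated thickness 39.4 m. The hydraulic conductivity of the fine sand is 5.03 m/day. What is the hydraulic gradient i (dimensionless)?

0.000914

Cross-sectional area A = 370 × 39.4 = 14578 m².
From Q = K·A·i, i = Q / (K·A) = 67.0 / (5.030 × 14578) = 0.0009137.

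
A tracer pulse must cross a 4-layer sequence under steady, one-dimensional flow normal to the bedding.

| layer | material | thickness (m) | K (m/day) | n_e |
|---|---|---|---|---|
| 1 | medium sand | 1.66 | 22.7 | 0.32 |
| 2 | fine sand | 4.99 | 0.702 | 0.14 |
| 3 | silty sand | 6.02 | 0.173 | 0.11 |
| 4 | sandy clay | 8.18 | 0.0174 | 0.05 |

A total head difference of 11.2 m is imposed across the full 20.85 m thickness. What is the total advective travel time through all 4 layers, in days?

105

With flow normal to the layers, continuity requires the same specific discharge q through every layer.
Σ(b_i/K_i) = 1.66/22.7 + 4.99/0.702 + 6.02/0.173 + 8.18/0.0174 = 512.1 d.
q = Δh / Σ(b_i/K_i) = 11.2 / 512.1 = 0.02187 m/day.
In each layer the seepage velocity is v_i = q/n_i, so the layer transit time is t_i = b_i·n_i / q:
  layer 1 (medium sand): t_1 = 1.66 × 0.32 / 0.02187 = 24.29 d
  layer 2 (fine sand): t_2 = 4.99 × 0.14 / 0.02187 = 31.94 d
  layer 3 (silty sand): t_3 = 6.02 × 0.11 / 0.02187 = 30.28 d
  layer 4 (sandy clay): t_4 = 8.18 × 0.05 / 0.02187 = 18.70 d
Total t = Σ t_i = 105.2 days.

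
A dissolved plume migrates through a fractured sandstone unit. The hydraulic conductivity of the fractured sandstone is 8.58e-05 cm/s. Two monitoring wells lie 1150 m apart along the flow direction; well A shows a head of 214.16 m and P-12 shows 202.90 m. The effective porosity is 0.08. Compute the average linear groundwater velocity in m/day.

0.00907

Convert K: 8.58e-05 cm/s × 864 = 0.07413 m/day.
Hydraulic gradient i = (214.16 − 202.90) / 1150 = 11.26 / 1150 = 0.009791.
Darcy flux q = K · i = 0.07413 × 0.009791 = 0.0007258 m/day.
Seepage velocity v = q / n_e = 0.0007258 / 0.08 = 0.009073 m/day.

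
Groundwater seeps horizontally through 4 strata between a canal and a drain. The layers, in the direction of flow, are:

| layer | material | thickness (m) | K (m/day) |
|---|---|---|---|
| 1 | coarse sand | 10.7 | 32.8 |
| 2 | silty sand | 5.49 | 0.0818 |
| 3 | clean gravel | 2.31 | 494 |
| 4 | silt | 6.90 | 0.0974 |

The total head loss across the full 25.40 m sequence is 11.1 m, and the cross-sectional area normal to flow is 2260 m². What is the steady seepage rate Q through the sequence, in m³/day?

Flow is perpendicular to layering, so the layers act in series and the equivalent K is the thickness-weighted harmonic mean.
Total thickness L = 10.7 + 5.49 + 2.31 + 6.90 = 25.40 m.
Σ(b_i/K_i) = 10.7/32.8 + 5.49/0.0818 + 2.31/494 + 6.90/0.0974 = 138.3 d.
K_eq = L / Σ(b_i/K_i) = 25.40 / 138.3 = 0.1837 m/day.
Q = K_eq · A · (Δh/L) = 0.1837 × 2260 × (11.1/25.40) = 181.4 m³/day.

181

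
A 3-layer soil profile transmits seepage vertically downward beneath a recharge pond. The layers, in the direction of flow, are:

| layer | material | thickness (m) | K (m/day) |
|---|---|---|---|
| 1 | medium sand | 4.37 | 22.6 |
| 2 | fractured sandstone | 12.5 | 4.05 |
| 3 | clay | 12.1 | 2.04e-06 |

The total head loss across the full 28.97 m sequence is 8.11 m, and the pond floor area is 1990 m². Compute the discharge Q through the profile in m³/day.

0.00272

Flow is perpendicular to layering, so the layers act in series and the equivalent K is the thickness-weighted harmonic mean.
Total thickness L = 4.37 + 12.5 + 12.1 = 28.97 m.
Σ(b_i/K_i) = 4.37/22.6 + 12.5/4.05 + 12.1/2.04e-06 = 5.931e+06 d.
K_eq = L / Σ(b_i/K_i) = 28.97 / 5.931e+06 = 4.884e-06 m/day.
Q = K_eq · A · (Δh/L) = 4.884e-06 × 1990 × (8.11/28.97) = 0.002721 m³/day.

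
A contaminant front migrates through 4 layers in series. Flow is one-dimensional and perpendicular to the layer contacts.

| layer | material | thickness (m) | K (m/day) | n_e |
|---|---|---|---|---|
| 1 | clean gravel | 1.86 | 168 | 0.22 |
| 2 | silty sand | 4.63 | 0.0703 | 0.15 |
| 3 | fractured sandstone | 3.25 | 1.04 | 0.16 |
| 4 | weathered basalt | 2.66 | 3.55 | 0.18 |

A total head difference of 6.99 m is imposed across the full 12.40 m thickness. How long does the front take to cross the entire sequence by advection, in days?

21.0

With flow normal to the layers, continuity requires the same specific discharge q through every layer.
Σ(b_i/K_i) = 1.86/168 + 4.63/0.0703 + 3.25/1.04 + 2.66/3.55 = 69.75 d.
q = Δh / Σ(b_i/K_i) = 6.99 / 69.75 = 0.1002 m/day.
In each layer the seepage velocity is v_i = q/n_i, so the layer transit time is t_i = b_i·n_i / q:
  layer 1 (clean gravel): t_1 = 1.86 × 0.22 / 0.1002 = 4.083 d
  layer 2 (silty sand): t_2 = 4.63 × 0.15 / 0.1002 = 6.930 d
  layer 3 (fractured sandstone): t_3 = 3.25 × 0.16 / 0.1002 = 5.189 d
  layer 4 (weathered basalt): t_4 = 2.66 × 0.18 / 0.1002 = 4.777 d
Total t = Σ t_i = 20.98 days.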